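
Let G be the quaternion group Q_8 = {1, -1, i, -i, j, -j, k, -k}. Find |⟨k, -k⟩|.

|⟨k⟩| = 4 and |⟨-k⟩| = 4, so |H| is a multiple of lcm(4, 4) = 4 and divides |G| = 8.
Closing under the operation: H = {1, -1, k, -k}, so |H| = 4.

4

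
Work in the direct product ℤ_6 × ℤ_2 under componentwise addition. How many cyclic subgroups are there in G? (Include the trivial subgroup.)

A cyclic subgroup of order d is generated by each of its φ(d) elements of order d, so the cyclic subgroups of order d number (#elements of order d)/φ(d).
Cyclic subgroups by order — order 1: 1; order 2: 3; order 3: 1; order 6: 3.
Total: 8.

8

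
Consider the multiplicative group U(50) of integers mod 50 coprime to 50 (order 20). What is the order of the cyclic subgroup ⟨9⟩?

10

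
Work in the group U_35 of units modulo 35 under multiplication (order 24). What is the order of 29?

Compute successive powers of 29 mod 35: 29, 1; 29^2 ≡ 1 (mod 35).
So |⟨29⟩| = 2.

2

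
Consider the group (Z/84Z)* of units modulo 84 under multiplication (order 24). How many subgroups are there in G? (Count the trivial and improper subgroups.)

|G| = 24, so by Lagrange every subgroup order divides 24. Divisors: 1, 2, 3, 4, 6, 8, 12, 24.
Subgroups by order — order 1: 1; order 2: 7; order 3: 1; order 4: 7; order 6: 7; order 8: 1; order 12: 7; order 24: 1.
Total: 1 + 7 + 1 + 7 + 7 + 1 + 7 + 1 = 32.

32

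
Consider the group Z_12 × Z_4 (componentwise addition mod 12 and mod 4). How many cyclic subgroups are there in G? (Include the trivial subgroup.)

20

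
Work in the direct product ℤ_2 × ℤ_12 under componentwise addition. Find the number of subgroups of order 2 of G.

|G| = 24 and 2 | 24, so subgroups of order 2 are possible by Lagrange.
The subgroups of order 2 are: {(0,0), (0,6)}; {(0,0), (1,0)}; {(0,0), (1,6)}.
So G has 3 subgroups of order 2.

3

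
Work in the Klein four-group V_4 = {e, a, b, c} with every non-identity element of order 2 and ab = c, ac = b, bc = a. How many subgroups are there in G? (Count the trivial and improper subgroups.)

|G| = 4, so by Lagrange every subgroup order divides 4. Divisors: 1, 2, 4.
Subgroups by order — order 1: 1; order 2: 3; order 4: 1.
Total: 1 + 3 + 1 = 5.

5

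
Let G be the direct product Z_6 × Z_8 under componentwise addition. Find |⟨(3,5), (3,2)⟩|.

|⟨(3,5)⟩| = 8 and |⟨(3,2)⟩| = 4, so |H| is a multiple of lcm(8, 4) = 8 and divides |G| = 48.
Closing under the operation: H = {(0,0), (0,1), (0,2), (0,3), (0,4), (0,5), (0,6), (0,7), (3,0), (3,1), (3,2), (3,3), (3,4), (3,5), (3,6), (3,7)}, so |H| = 16.

16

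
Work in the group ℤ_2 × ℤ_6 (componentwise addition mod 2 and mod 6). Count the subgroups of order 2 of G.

|G| = 12 and 2 | 12, so subgroups of order 2 are possible by Lagrange.
The subgroups of order 2 are: {(0,0), (0,3)}; {(0,0), (1,0)}; {(0,0), (1,3)}.
So G has 3 subgroups of order 2.

3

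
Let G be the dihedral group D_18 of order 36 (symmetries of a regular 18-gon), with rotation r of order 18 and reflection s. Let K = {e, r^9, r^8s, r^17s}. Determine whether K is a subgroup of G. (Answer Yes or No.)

|K| = 4 divides |G| = 36, consistent with Lagrange.
K contains the identity, every element's inverse is in K, and K is closed under ·: it is a subgroup.

Yes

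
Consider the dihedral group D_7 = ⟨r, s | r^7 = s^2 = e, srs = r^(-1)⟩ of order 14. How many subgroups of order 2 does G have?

7

|G| = 14 and 2 | 14, so subgroups of order 2 are possible by Lagrange.
The subgroups of order 2 are: {e, r^2s}; {e, r^3s}; {e, r^4s}; {e, r^5s}; … (7 in all).
So G has 7 subgroups of order 2.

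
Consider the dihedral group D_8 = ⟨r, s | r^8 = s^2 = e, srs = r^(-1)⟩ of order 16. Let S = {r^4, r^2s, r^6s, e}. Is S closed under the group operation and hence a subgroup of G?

Yes

|S| = 4 divides |G| = 16, consistent with Lagrange.
S contains the identity, every element's inverse is in S, and S is closed under ·: it is a subgroup.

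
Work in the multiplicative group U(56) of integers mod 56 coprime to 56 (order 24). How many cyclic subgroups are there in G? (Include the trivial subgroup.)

16

A cyclic subgroup of order d is generated by each of its φ(d) elements of order d, so the cyclic subgroups of order d number (#elements of order d)/φ(d).
Cyclic subgroups by order — order 1: 1; order 2: 7; order 3: 1; order 6: 7.
Total: 16.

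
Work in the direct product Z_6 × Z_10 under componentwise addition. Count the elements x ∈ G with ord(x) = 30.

24

An element (a,b) has order lcm(ord(a), ord(b)); count pairs with lcm equal to 30.
Enumerating gives 24 such elements.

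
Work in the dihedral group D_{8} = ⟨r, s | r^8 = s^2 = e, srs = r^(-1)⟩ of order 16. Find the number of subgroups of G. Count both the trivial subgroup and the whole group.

19

|G| = 16, so by Lagrange every subgroup order divides 16. Divisors: 1, 2, 4, 8, 16.
Subgroups by order — order 1: 1; order 2: 9; order 4: 5; order 8: 3; order 16: 1.
Total: 1 + 9 + 5 + 3 + 1 = 19.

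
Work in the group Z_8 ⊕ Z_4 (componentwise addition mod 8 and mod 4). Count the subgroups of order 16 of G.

|G| = 32 and 16 | 32, so subgroups of order 16 are possible by Lagrange.
The subgroups of order 16 are: {(0,0), (0,1), (0,2), (0,3), (2,0), (2,1), (2,2), (2,3), (4,0), (4,1), (4,2), (4,3), (6,0), (6,1), (6,2), (6,3)}; {(0,0), (0,2), (1,0), (1,2), (2,0), (2,2), (3,0), (3,2), (4,0), (4,2), (5,0), (5,2), (6,0), (6,2), (7,0), (7,2)}; {(0,0), (0,2), (1,1), (1,3), (2,0), (2,2), (3,1), (3,3), (4,0), (4,2), (5,1), (5,3), (6,0), (6,2), (7,1), (7,3)}.
So G has 3 subgroups of order 16.

3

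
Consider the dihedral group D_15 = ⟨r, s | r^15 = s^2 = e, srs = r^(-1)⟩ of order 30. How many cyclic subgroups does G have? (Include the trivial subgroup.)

Group the elements of G by the cyclic subgroup they generate; each cyclic subgroup of order d accounts for φ(d) elements.
Cyclic subgroups by order — order 1: 1; order 2: 15; order 3: 1; order 5: 1; order 15: 1.
Total: 19.

19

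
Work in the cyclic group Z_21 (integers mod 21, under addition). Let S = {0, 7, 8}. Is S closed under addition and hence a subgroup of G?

No

8 ∈ S but its inverse 13 ∉ S, so S is not a subgroup.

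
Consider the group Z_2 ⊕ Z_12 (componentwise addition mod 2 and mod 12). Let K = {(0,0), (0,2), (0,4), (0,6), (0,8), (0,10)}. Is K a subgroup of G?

Yes

|K| = 6 divides |G| = 24, consistent with Lagrange.
K contains the identity, every element's inverse is in K, and K is closed under +: it is a subgroup.
In fact K = ⟨(0,2)⟩.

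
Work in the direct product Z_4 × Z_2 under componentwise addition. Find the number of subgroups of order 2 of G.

3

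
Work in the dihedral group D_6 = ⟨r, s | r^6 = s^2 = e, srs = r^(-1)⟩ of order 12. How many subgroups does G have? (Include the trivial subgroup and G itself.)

16

|G| = 12, so by Lagrange every subgroup order divides 12. Divisors: 1, 2, 3, 4, 6, 12.
Subgroups by order — order 1: 1; order 2: 7; order 3: 1; order 4: 3; order 6: 3; order 12: 1.
Total: 1 + 7 + 1 + 3 + 3 + 1 = 16.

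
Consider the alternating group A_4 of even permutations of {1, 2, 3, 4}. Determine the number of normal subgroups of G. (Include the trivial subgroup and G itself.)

G has 10 subgroups. Checking conjugation-invariance by order — order 1: 1/1 normal; order 2: 0/3 normal; order 3: 0/4 normal; order 4: 1/1 normal; order 12: 1/1 normal.
Total normal subgroups: 3.

3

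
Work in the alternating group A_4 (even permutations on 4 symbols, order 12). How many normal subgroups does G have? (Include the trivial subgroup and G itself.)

3

G has 10 subgroups. Checking conjugation-invariance by order — order 1: 1/1 normal; order 2: 0/3 normal; order 3: 0/4 normal; order 4: 1/1 normal; order 12: 1/1 normal.
Total normal subgroups: 3.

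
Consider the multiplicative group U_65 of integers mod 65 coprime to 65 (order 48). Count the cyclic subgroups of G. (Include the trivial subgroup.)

A cyclic subgroup of order d is generated by each of its φ(d) elements of order d, so the cyclic subgroups of order d number (#elements of order d)/φ(d).
Cyclic subgroups by order — order 1: 1; order 2: 3; order 3: 1; order 4: 6; order 6: 3; order 12: 6.
Total: 20.

20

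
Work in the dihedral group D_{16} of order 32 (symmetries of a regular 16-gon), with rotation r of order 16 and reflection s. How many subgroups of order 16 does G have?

3

|G| = 32 and 16 | 32, so subgroups of order 16 are possible by Lagrange.
The subgroups of order 16 are: {e, r, r^2, r^3, r^4, r^5, r^6, r^7, r^8, r^9, r^10, r^11, r^12, r^13, r^14, r^15}; {e, r^2, r^4, r^6, r^8, r^10, r^12, r^14, s, r^2s, r^4s, r^6s, r^8s, r^10s, r^12s, r^14s}; {e, r^2, r^4, r^6, r^8, r^10, r^12, r^14, rs, r^3s, r^5s, r^7s, r^9s, r^11s, r^13s, r^15s}.
So G has 3 subgroups of order 16.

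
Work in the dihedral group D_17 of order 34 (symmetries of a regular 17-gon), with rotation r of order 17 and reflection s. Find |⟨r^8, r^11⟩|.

17

|⟨r^8⟩| = 17 and |⟨r^11⟩| = 17, so |H| is a multiple of lcm(17, 17) = 17 and divides |G| = 34.
Closing under the operation: H = {e, r, r^2, r^3, r^4, r^5, r^6, r^7, r^8, r^9, r^10, r^11, r^12, r^13, r^14, r^15, r^16}, so |H| = 17.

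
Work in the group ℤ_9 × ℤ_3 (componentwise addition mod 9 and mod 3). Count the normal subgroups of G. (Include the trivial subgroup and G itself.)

G is abelian, so every subgroup is normal.
G has 10 subgroups in total, hence 10 normal subgroups.

10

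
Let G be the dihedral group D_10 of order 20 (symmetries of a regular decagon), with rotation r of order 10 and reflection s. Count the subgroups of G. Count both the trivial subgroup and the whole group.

|G| = 20, so by Lagrange every subgroup order divides 20. Divisors: 1, 2, 4, 5, 10, 20.
Subgroups by order — order 1: 1; order 2: 11; order 4: 5; order 5: 1; order 10: 3; order 20: 1.
Total: 1 + 11 + 5 + 1 + 3 + 1 = 22.

22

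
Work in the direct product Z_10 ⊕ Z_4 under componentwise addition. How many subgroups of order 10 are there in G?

3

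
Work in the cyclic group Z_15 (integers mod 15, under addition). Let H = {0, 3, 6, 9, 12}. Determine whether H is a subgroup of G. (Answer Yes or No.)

|H| = 5 divides |G| = 15, consistent with Lagrange.
H contains the identity, every element's inverse is in H, and H is closed under +: it is a subgroup.
In fact H = ⟨3⟩.

Yes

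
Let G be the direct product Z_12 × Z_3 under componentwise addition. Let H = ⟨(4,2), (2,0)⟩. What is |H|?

18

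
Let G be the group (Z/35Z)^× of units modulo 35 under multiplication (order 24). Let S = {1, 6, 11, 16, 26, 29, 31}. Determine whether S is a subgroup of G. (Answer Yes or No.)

No

|S| = 7 does not divide |G| = 24, so by Lagrange S is not a subgroup.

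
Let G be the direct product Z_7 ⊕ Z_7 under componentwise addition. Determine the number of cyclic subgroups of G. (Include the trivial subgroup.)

9

Each element a generates a cyclic subgroup ⟨a⟩; distinct elements may generate the same one (a cyclic group of order d has φ(d) generators).
Cyclic subgroups by order — order 1: 1; order 7: 8.
Total: 9.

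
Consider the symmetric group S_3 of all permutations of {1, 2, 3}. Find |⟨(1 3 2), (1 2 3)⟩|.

3

|⟨(1 3 2)⟩| = 3 and |⟨(1 2 3)⟩| = 3, so |H| is a multiple of lcm(3, 3) = 3 and divides |G| = 6.
Closing under the operation: H = {e, (1 2 3), (1 3 2)}, so |H| = 3.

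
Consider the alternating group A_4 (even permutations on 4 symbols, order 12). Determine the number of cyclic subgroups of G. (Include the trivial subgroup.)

8

Group the elements of G by the cyclic subgroup they generate; each cyclic subgroup of order d accounts for φ(d) elements.
Cyclic subgroups by order — order 1: 1; order 2: 3; order 3: 4.
Total: 8.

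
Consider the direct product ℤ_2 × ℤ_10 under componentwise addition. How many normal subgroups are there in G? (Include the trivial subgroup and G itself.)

G is abelian, so every subgroup is normal.
G has 10 subgroups in total, hence 10 normal subgroups.

10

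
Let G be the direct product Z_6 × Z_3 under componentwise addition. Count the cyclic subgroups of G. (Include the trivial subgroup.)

A cyclic subgroup of order d is generated by each of its φ(d) elements of order d, so the cyclic subgroups of order d number (#elements of order d)/φ(d).
Cyclic subgroups by order — order 1: 1; order 2: 1; order 3: 4; order 6: 4.
Total: 10.

10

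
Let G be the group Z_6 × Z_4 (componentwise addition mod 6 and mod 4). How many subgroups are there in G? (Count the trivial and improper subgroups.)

|G| = 24, so by Lagrange every subgroup order divides 24. Divisors: 1, 2, 3, 4, 6, 8, 12, 24.
Subgroups by order — order 1: 1; order 2: 3; order 3: 1; order 4: 3; order 6: 3; order 8: 1; order 12: 3; order 24: 1.
Total: 1 + 3 + 1 + 3 + 3 + 1 + 3 + 1 = 16.

16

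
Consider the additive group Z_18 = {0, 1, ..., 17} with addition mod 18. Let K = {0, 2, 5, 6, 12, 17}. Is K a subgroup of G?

17 ∈ K but its inverse 1 ∉ K, so K is not a subgroup.

No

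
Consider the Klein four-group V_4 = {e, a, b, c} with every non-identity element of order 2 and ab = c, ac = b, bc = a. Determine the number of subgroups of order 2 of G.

|G| = 4 and 2 | 4, so subgroups of order 2 are possible by Lagrange.
The subgroups of order 2 are: {e, a}; {e, b}; {e, c}.
So G has 3 subgroups of order 2.

3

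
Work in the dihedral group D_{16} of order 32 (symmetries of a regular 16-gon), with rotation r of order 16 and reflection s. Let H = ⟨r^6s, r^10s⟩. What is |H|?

|⟨r^6s⟩| = 2 and |⟨r^10s⟩| = 2, so |H| is a multiple of lcm(2, 2) = 2 and divides |G| = 32.
Closing under the operation: H = {e, r^4, r^8, r^12, r^2s, r^6s, r^10s, r^14s}, so |H| = 8.

8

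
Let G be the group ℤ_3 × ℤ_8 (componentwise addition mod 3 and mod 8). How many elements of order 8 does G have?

An element (a,b) has order lcm(ord(a), ord(b)); count pairs with lcm equal to 8.
Enumerating gives 4 such elements.

4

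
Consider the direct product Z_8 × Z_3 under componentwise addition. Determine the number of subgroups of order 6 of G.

1

|G| = 24 and 6 | 24, so subgroups of order 6 are possible by Lagrange.
The subgroups of order 6 are: {(0,0), (0,1), (0,2), (4,0), (4,1), (4,2)}.
So G has 1 subgroup of order 6.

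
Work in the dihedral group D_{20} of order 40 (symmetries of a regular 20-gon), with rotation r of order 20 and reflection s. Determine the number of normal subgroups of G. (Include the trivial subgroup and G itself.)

9

G has 48 subgroups. Checking conjugation-invariance by order — order 1: 1/1 normal; order 2: 1/21 normal; order 4: 1/11 normal; order 5: 1/1 normal; order 8: 0/5 normal; order 10: 1/5 normal; order 20: 3/3 normal; order 40: 1/1 normal.
Total normal subgroups: 9.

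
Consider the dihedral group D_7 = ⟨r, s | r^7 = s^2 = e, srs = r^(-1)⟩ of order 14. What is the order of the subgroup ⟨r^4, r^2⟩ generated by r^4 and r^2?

7

|⟨r^4⟩| = 7 and |⟨r^2⟩| = 7, so |H| is a multiple of lcm(7, 7) = 7 and divides |G| = 14.
Closing under the operation: H = {e, r, r^2, r^3, r^4, r^5, r^6}, so |H| = 7.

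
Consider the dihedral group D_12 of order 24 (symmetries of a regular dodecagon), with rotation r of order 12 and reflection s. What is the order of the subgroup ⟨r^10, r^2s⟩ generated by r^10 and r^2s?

12

|⟨r^10⟩| = 6 and |⟨r^2s⟩| = 2, so |H| is a multiple of lcm(6, 2) = 6 and divides |G| = 24.
Closing under the operation: H = {e, r^2, r^4, r^6, r^8, r^10, s, r^2s, r^4s, r^6s, r^8s, r^10s}, so |H| = 12.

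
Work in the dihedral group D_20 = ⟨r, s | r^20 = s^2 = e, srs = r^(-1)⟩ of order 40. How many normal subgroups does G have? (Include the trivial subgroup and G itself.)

G has 48 subgroups. Checking conjugation-invariance by order — order 1: 1/1 normal; order 2: 1/21 normal; order 4: 1/11 normal; order 5: 1/1 normal; order 8: 0/5 normal; order 10: 1/5 normal; order 20: 3/3 normal; order 40: 1/1 normal.
Total normal subgroups: 9.

9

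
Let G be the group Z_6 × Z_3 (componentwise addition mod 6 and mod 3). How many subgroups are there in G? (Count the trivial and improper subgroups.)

12

|G| = 18, so by Lagrange every subgroup order divides 18. Divisors: 1, 2, 3, 6, 9, 18.
Subgroups by order — order 1: 1; order 2: 1; order 3: 4; order 6: 4; order 9: 1; order 18: 1.
Total: 1 + 1 + 4 + 4 + 1 + 1 = 12.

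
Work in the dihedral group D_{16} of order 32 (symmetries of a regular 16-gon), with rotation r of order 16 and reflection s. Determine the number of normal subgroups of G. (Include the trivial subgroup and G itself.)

G has 36 subgroups. Checking conjugation-invariance by order — order 1: 1/1 normal; order 2: 1/17 normal; order 4: 1/9 normal; order 8: 1/5 normal; order 16: 3/3 normal; order 32: 1/1 normal.
Total normal subgroups: 8.

8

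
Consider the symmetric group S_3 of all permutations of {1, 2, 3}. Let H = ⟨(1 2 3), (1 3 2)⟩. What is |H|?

3

|⟨(1 2 3)⟩| = 3 and |⟨(1 3 2)⟩| = 3, so |H| is a multiple of lcm(3, 3) = 3 and divides |G| = 6.
Closing under the operation: H = {e, (1 2 3), (1 3 2)}, so |H| = 3.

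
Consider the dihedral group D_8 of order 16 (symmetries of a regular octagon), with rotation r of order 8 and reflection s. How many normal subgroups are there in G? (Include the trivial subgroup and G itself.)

7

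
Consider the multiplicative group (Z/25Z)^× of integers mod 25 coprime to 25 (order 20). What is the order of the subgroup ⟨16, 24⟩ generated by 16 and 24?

10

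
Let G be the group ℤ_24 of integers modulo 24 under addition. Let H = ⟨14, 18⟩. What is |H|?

12

|⟨14⟩| = 12 and |⟨18⟩| = 4, so |H| is a multiple of lcm(12, 4) = 12 and divides |G| = 24.
Closing under the operation: H = {0, 2, 4, 6, 8, 10, 12, 14, 16, 18, 20, 22}, so |H| = 12.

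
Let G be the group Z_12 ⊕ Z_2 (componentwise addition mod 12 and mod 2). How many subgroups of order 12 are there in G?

3

|G| = 24 and 12 | 24, so subgroups of order 12 are possible by Lagrange.
The subgroups of order 12 are: {(0,0), (0,1), (2,0), (2,1), (4,0), (4,1), (6,0), (6,1), (8,0), (8,1), (10,0), (10,1)}; {(0,0), (1,0), (2,0), (3,0), (4,0), (5,0), (6,0), (7,0), (8,0), (9,0), (10,0), (11,0)}; {(0,0), (1,1), (2,0), (3,1), (4,0), (5,1), (6,0), (7,1), (8,0), (9,1), (10,0), (11,1)}.
So G has 3 subgroups of order 12.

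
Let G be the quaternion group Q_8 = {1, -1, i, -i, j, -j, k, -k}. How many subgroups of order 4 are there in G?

3

|G| = 8 and 4 | 8, so subgroups of order 4 are possible by Lagrange.
The subgroups of order 4 are: {1, -1, i, -i}; {1, -1, j, -j}; {1, -1, k, -k}.
So G has 3 subgroups of order 4.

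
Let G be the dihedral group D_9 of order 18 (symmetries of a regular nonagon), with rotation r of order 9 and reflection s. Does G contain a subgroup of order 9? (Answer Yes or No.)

Yes

9 | 18. A subgroup of order 9 is {e, r, r^2, r^3, r^4, r^5, r^6, r^7, r^8}.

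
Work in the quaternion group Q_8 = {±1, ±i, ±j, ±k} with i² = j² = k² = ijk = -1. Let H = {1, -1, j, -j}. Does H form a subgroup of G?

|H| = 4 divides |G| = 8, consistent with Lagrange.
H contains the identity, every element's inverse is in H, and H is closed under ·: it is a subgroup.
In fact H = ⟨j⟩.

Yes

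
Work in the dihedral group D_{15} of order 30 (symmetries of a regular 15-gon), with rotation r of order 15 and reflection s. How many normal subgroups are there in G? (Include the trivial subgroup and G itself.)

G has 28 subgroups. Checking conjugation-invariance by order — order 1: 1/1 normal; order 2: 0/15 normal; order 3: 1/1 normal; order 5: 1/1 normal; order 6: 0/5 normal; order 10: 0/3 normal; order 15: 1/1 normal; order 30: 1/1 normal.
Total normal subgroups: 5.

5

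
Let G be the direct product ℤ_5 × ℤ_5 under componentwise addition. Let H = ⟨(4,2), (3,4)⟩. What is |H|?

5

|⟨(4,2)⟩| = 5 and |⟨(3,4)⟩| = 5, so |H| is a multiple of lcm(5, 5) = 5 and divides |G| = 25.
Closing under the operation: H = {(0,0), (1,3), (2,1), (3,4), (4,2)}, so |H| = 5.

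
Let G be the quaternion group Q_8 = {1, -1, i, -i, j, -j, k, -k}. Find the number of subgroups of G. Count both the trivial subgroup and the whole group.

6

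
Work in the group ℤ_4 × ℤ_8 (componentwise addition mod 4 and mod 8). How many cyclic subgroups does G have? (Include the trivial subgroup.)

A cyclic subgroup of order d is generated by each of its φ(d) elements of order d, so the cyclic subgroups of order d number (#elements of order d)/φ(d).
Cyclic subgroups by order — order 1: 1; order 2: 3; order 4: 6; order 8: 4.
Total: 14.

14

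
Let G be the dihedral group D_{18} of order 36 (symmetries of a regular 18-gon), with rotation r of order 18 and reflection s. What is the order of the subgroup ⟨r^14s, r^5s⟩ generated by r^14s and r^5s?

4

|⟨r^14s⟩| = 2 and |⟨r^5s⟩| = 2, so |H| is a multiple of lcm(2, 2) = 2 and divides |G| = 36.
Closing under the operation: H = {e, r^9, r^5s, r^14s}, so |H| = 4.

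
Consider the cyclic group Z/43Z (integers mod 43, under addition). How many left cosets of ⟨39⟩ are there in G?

1

|⟨39⟩| = 43 and |G| = 43.
By Lagrange, [G : H] = |G|/|H| = 43/43 = 1.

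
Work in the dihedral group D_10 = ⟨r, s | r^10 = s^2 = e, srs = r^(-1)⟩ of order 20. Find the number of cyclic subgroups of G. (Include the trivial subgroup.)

A cyclic subgroup of order d is generated by each of its φ(d) elements of order d, so the cyclic subgroups of order d number (#elements of order d)/φ(d).
Cyclic subgroups by order — order 1: 1; order 2: 11; order 5: 1; order 10: 1.
Total: 14.

14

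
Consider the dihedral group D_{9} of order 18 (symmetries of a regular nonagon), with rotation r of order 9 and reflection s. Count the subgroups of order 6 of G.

3

|G| = 18 and 6 | 18, so subgroups of order 6 are possible by Lagrange.
The subgroups of order 6 are: {e, r^3, r^6, r^2s, r^5s, r^8s}; {e, r^3, r^6, s, r^3s, r^6s}; {e, r^3, r^6, rs, r^4s, r^7s}.
So G has 3 subgroups of order 6.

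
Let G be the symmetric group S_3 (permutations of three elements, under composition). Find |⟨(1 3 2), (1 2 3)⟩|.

3

|⟨(1 3 2)⟩| = 3 and |⟨(1 2 3)⟩| = 3, so |H| is a multiple of lcm(3, 3) = 3 and divides |G| = 6.
Closing under the operation: H = {e, (1 2 3), (1 3 2)}, so |H| = 3.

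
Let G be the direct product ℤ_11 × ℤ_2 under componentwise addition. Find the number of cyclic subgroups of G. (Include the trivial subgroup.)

4

Each element a generates a cyclic subgroup ⟨a⟩; distinct elements may generate the same one (a cyclic group of order d has φ(d) generators).
Cyclic subgroups by order — order 1: 1; order 2: 1; order 11: 1; order 22: 1.
Total: 4.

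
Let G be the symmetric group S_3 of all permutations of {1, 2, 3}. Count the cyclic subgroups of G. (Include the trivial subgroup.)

Group the elements of G by the cyclic subgroup they generate; each cyclic subgroup of order d accounts for φ(d) elements.
Cyclic subgroups by order — order 1: 1; order 2: 3; order 3: 1.
Total: 5.

5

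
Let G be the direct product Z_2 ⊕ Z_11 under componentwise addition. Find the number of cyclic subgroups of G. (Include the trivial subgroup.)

Group the elements of G by the cyclic subgroup they generate; each cyclic subgroup of order d accounts for φ(d) elements.
Cyclic subgroups by order — order 1: 1; order 2: 1; order 11: 1; order 22: 1.
Total: 4.

4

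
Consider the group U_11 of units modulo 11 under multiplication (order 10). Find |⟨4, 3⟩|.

5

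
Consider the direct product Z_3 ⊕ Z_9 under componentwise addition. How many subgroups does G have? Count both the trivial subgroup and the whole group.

10

|G| = 27, so by Lagrange every subgroup order divides 27. Divisors: 1, 3, 9, 27.
Subgroups by order — order 1: 1; order 3: 4; order 9: 4; order 27: 1.
Total: 1 + 4 + 4 + 1 = 10.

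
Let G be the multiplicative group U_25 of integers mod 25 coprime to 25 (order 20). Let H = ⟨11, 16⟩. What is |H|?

5

|⟨11⟩| = 5 and |⟨16⟩| = 5, so |H| is a multiple of lcm(5, 5) = 5 and divides |G| = 20.
Closing under the operation: H = {1, 6, 11, 16, 21}, so |H| = 5.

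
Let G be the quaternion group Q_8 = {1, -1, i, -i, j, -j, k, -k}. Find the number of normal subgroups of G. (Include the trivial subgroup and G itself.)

6

G has 6 subgroups. Checking conjugation-invariance by order — order 1: 1/1 normal; order 2: 1/1 normal; order 4: 3/3 normal; order 8: 1/1 normal.
Total normal subgroups: 6.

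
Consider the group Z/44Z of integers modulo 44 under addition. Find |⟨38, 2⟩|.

22

|⟨38⟩| = 22 and |⟨2⟩| = 22, so |H| is a multiple of lcm(22, 22) = 22 and divides |G| = 44.
Closing under the operation: H = {0, 2, 4, 6, 8, 10, 12, 14, 16, 18, 20, 22, 24, 26, 28, 30, 32, 34, 36, 38, 40, 42}, so |H| = 22.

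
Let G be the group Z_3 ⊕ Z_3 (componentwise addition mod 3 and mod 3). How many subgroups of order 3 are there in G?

4

|G| = 9 and 3 | 9, so subgroups of order 3 are possible by Lagrange.
The subgroups of order 3 are: {(0,0), (0,1), (0,2)}; {(0,0), (1,0), (2,0)}; {(0,0), (1,1), (2,2)}; {(0,0), (1,2), (2,1)}.
So G has 4 subgroups of order 3.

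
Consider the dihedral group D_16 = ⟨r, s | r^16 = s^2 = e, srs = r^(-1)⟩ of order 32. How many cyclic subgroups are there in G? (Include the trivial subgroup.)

21

Group the elements of G by the cyclic subgroup they generate; each cyclic subgroup of order d accounts for φ(d) elements.
Cyclic subgroups by order — order 1: 1; order 2: 17; order 4: 1; order 8: 1; order 16: 1.
Total: 21.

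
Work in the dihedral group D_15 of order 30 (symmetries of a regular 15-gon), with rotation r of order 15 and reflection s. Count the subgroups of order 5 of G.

1

|G| = 30 and 5 | 30, so subgroups of order 5 are possible by Lagrange.
The subgroups of order 5 are: {e, r^3, r^6, r^9, r^12}.
So G has 1 subgroup of order 5.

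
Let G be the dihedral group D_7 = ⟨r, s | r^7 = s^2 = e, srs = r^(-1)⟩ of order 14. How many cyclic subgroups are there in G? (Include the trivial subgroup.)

9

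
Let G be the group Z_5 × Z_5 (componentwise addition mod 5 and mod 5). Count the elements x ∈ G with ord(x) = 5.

An element (a,b) has order lcm(ord(a), ord(b)); count pairs with lcm equal to 5.
Enumerating gives 24 such elements.

24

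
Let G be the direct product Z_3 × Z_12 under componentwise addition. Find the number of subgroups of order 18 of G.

1

|G| = 36 and 18 | 36, so subgroups of order 18 are possible by Lagrange.
The subgroups of order 18 are: {(0,0), (0,2), (0,4), (0,6), (0,8), (0,10), (1,0), (1,2), (1,4), (1,6), (1,8), (1,10), (2,0), (2,2), (2,4), (2,6), (2,8), (2,10)}.
So G has 1 subgroup of order 18.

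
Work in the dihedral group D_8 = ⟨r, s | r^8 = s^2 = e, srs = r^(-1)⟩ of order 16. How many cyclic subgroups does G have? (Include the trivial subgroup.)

12

A cyclic subgroup of order d is generated by each of its φ(d) elements of order d, so the cyclic subgroups of order d number (#elements of order d)/φ(d).
Cyclic subgroups by order — order 1: 1; order 2: 9; order 4: 1; order 8: 1.
Total: 12.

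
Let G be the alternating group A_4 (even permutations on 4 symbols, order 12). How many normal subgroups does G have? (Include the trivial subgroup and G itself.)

3

G has 10 subgroups. Checking conjugation-invariance by order — order 1: 1/1 normal; order 2: 0/3 normal; order 3: 0/4 normal; order 4: 1/1 normal; order 12: 1/1 normal.
Total normal subgroups: 3.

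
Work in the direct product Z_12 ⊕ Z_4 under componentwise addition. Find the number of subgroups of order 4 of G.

|G| = 48 and 4 | 48, so subgroups of order 4 are possible by Lagrange.
The subgroups of order 4 are: {(0,0), (0,1), (0,2), (0,3)}; {(0,0), (0,2), (6,0), (6,2)}; {(0,0), (0,2), (6,1), (6,3)}; {(0,0), (3,0), (6,0), (9,0)}; … (7 in all).
So G has 7 subgroups of order 4.

7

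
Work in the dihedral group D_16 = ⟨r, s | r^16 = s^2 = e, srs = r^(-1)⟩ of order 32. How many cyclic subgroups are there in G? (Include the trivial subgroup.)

Group the elements of G by the cyclic subgroup they generate; each cyclic subgroup of order d accounts for φ(d) elements.
Cyclic subgroups by order — order 1: 1; order 2: 17; order 4: 1; order 8: 1; order 16: 1.
Total: 21.

21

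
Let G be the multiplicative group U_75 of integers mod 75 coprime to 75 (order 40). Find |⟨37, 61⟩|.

|⟨37⟩| = 20 and |⟨61⟩| = 5, so |H| is a multiple of lcm(20, 5) = 20 and divides |G| = 40.
Closing under the operation: H = {1, 4, 7, 13, 16, 19, 22, 28, 31, 34, 37, 43, 46, 49, 52, 58, 61, 64, 67, 73}, so |H| = 20.

20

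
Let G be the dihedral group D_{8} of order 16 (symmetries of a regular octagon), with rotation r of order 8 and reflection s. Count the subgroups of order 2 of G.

9

|G| = 16 and 2 | 16, so subgroups of order 2 are possible by Lagrange.
The subgroups of order 2 are: {e, r^2s}; {e, r^3s}; {e, r^4}; {e, r^4s}; … (9 in all).
So G has 9 subgroups of order 2.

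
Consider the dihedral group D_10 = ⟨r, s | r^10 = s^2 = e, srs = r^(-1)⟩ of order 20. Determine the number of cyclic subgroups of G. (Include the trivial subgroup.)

14

Group the elements of G by the cyclic subgroup they generate; each cyclic subgroup of order d accounts for φ(d) elements.
Cyclic subgroups by order — order 1: 1; order 2: 11; order 5: 1; order 10: 1.
Total: 14.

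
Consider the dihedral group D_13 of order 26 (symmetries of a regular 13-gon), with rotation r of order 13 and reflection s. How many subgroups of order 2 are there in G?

13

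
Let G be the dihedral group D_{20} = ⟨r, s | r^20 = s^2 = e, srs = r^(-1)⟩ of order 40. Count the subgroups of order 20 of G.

|G| = 40 and 20 | 40, so subgroups of order 20 are possible by Lagrange.
The subgroups of order 20 are: {e, r, r^2, r^3, r^4, r^5, r^6, r^7, r^8, r^9, r^10, r^11, r^12, r^13, r^14, r^15, r^16, r^17, r^18, r^19}; {e, r^2, r^4, r^6, r^8, r^10, r^12, r^14, r^16, r^18, s, r^2s, r^4s, r^6s, r^8s, r^10s, r^12s, r^14s, r^16s, r^18s}; {e, r^2, r^4, r^6, r^8, r^10, r^12, r^14, r^16, r^18, rs, r^3s, r^5s, r^7s, r^9s, r^11s, r^13s, r^15s, r^17s, r^19s}.
So G has 3 subgroups of order 20.

3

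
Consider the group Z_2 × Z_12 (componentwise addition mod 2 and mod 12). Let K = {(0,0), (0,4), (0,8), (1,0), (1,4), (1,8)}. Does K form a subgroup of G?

|K| = 6 divides |G| = 24, consistent with Lagrange.
K contains the identity, every element's inverse is in K, and K is closed under +: it is a subgroup.
In fact K = ⟨(1,8)⟩.

Yes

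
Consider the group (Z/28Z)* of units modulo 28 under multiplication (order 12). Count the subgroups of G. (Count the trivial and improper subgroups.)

|G| = 12, so by Lagrange every subgroup order divides 12. Divisors: 1, 2, 3, 4, 6, 12.
Subgroups by order — order 1: 1; order 2: 3; order 3: 1; order 4: 1; order 6: 3; order 12: 1.
Total: 1 + 3 + 1 + 1 + 3 + 1 = 10.

10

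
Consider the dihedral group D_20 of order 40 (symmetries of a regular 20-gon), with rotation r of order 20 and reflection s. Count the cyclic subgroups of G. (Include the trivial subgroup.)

Group the elements of G by the cyclic subgroup they generate; each cyclic subgroup of order d accounts for φ(d) elements.
Cyclic subgroups by order — order 1: 1; order 2: 21; order 4: 1; order 5: 1; order 10: 1; order 20: 1.
Total: 26.

26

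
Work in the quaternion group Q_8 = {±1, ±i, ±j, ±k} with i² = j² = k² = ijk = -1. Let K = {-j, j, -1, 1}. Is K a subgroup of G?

|K| = 4 divides |G| = 8, consistent with Lagrange.
K contains the identity, every element's inverse is in K, and K is closed under ·: it is a subgroup.
In fact K = ⟨j⟩.

Yes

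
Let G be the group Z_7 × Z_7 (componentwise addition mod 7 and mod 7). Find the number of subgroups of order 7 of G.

|G| = 49 and 7 | 49, so subgroups of order 7 are possible by Lagrange.
The subgroups of order 7 are: {(0,0), (0,1), (0,2), (0,3), (0,4), (0,5), (0,6)}; {(0,0), (1,0), (2,0), (3,0), (4,0), (5,0), (6,0)}; {(0,0), (1,1), (2,2), (3,3), (4,4), (5,5), (6,6)}; {(0,0), (1,2), (2,4), (3,6), (4,1), (5,3), (6,5)}; … (8 in all).
So G has 8 subgroups of order 7.

8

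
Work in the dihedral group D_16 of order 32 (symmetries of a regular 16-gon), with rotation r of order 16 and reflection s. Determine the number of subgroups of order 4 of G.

9

|G| = 32 and 4 | 32, so subgroups of order 4 are possible by Lagrange.
The subgroups of order 4 are: {e, r^8, r^2s, r^10s}; {e, r^8, r^3s, r^11s}; {e, r^4, r^8, r^12}; {e, r^8, r^4s, r^12s}; … (9 in all).
So G has 9 subgroups of order 4.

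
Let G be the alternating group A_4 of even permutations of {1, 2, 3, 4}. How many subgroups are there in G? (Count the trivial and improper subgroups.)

10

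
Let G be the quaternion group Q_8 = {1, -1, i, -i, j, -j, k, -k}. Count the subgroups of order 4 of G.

|G| = 8 and 4 | 8, so subgroups of order 4 are possible by Lagrange.
The subgroups of order 4 are: {1, -1, i, -i}; {1, -1, j, -j}; {1, -1, k, -k}.
So G has 3 subgroups of order 4.

3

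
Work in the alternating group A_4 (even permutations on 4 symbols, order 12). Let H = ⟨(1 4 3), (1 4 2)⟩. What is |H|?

|⟨(1 4 3)⟩| = 3 and |⟨(1 4 2)⟩| = 3, so |H| is a multiple of lcm(3, 3) = 3 and divides |G| = 12.
Closing {(1 4 3), (1 4 2)} under the group operation gives all of G, so |H| = 12.

12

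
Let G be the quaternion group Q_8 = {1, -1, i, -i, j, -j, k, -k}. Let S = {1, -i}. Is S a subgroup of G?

-i ∈ S but its inverse i ∉ S, so S is not a subgroup.

No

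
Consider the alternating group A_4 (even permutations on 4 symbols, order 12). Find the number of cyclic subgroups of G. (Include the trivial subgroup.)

8

Each element a generates a cyclic subgroup ⟨a⟩; distinct elements may generate the same one (a cyclic group of order d has φ(d) generators).
Cyclic subgroups by order — order 1: 1; order 2: 3; order 3: 4.
Total: 8.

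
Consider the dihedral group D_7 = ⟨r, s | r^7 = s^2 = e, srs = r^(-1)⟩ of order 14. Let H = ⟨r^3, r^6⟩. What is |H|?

7

|⟨r^3⟩| = 7 and |⟨r^6⟩| = 7, so |H| is a multiple of lcm(7, 7) = 7 and divides |G| = 14.
Closing under the operation: H = {e, r, r^2, r^3, r^4, r^5, r^6}, so |H| = 7.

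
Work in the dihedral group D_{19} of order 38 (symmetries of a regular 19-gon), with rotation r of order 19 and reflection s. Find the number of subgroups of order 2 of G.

19

|G| = 38 and 2 | 38, so subgroups of order 2 are possible by Lagrange.
The subgroups of order 2 are: {e, r^10s}; {e, r^11s}; {e, r^12s}; {e, r^13s}; … (19 in all).
So G has 19 subgroups of order 2.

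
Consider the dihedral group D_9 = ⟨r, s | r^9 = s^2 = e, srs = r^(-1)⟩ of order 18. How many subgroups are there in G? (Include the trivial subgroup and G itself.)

16

|G| = 18, so by Lagrange every subgroup order divides 18. Divisors: 1, 2, 3, 6, 9, 18.
Subgroups by order — order 1: 1; order 2: 9; order 3: 1; order 6: 3; order 9: 1; order 18: 1.
Total: 1 + 9 + 1 + 3 + 1 + 1 = 16.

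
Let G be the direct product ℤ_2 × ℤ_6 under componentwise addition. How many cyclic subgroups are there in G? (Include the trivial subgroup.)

8

A cyclic subgroup of order d is generated by each of its φ(d) elements of order d, so the cyclic subgroups of order d number (#elements of order d)/φ(d).
Cyclic subgroups by order — order 1: 1; order 2: 3; order 3: 1; order 6: 3.
Total: 8.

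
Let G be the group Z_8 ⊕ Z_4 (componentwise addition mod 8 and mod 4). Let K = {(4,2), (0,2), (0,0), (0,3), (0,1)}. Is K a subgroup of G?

No

|K| = 5 does not divide |G| = 32, so by Lagrange K is not a subgroup.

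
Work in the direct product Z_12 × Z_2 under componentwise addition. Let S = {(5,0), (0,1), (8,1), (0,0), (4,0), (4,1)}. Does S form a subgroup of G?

(4,0) ∈ S but its inverse (8,0) ∉ S, so S is not a subgroup.

No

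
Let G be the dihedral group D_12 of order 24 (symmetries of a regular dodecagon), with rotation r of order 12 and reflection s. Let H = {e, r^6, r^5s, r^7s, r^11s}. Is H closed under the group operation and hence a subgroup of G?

|H| = 5 does not divide |G| = 24, so by Lagrange H is not a subgroup.

No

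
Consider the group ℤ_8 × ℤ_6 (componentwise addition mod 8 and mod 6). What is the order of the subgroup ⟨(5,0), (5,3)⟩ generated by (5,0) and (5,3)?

16

|⟨(5,0)⟩| = 8 and |⟨(5,3)⟩| = 8, so |H| is a multiple of lcm(8, 8) = 8 and divides |G| = 48.
Closing under the operation: H = {(0,0), (0,3), (1,0), (1,3), (2,0), (2,3), (3,0), (3,3), (4,0), (4,3), (5,0), (5,3), (6,0), (6,3), (7,0), (7,3)}, so |H| = 16.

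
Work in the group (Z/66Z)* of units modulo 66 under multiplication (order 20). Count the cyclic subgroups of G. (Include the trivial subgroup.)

8

Group the elements of G by the cyclic subgroup they generate; each cyclic subgroup of order d accounts for φ(d) elements.
Cyclic subgroups by order — order 1: 1; order 2: 3; order 5: 1; order 10: 3.
Total: 8.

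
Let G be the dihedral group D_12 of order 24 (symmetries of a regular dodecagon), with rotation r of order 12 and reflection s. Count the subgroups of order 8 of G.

3

|G| = 24 and 8 | 24, so subgroups of order 8 are possible by Lagrange.
The subgroups of order 8 are: {e, r^3, r^6, r^9, rs, r^4s, r^7s, r^10s}; {e, r^3, r^6, r^9, r^2s, r^5s, r^8s, r^11s}; {e, r^3, r^6, r^9, s, r^3s, r^6s, r^9s}.
So G has 3 subgroups of order 8.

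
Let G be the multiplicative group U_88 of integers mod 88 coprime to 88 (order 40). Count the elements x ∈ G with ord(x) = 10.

28

Enumerating element orders in G gives 28 elements of order 10.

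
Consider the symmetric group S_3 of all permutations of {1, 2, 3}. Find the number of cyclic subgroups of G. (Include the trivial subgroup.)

5

Each element a generates a cyclic subgroup ⟨a⟩; distinct elements may generate the same one (a cyclic group of order d has φ(d) generators).
Cyclic subgroups by order — order 1: 1; order 2: 3; order 3: 1.
Total: 5.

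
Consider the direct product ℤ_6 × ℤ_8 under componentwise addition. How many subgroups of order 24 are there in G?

3

|G| = 48 and 24 | 48, so subgroups of order 24 are possible by Lagrange.
The subgroups of order 24 are: {(0,0), (0,1), (0,2), (0,3), (0,4), (0,5), (0,6), (0,7), (2,0), (2,1), (2,2), (2,3), (2,4), (2,5), (2,6), (2,7), (4,0), (4,1), (4,2), (4,3), (4,4), (4,5), (4,6), (4,7)}; {(0,0), (0,2), (0,4), (0,6), (1,0), (1,2), (1,4), (1,6), (2,0), (2,2), (2,4), (2,6), (3,0), (3,2), (3,4), (3,6), (4,0), (4,2), (4,4), (4,6), (5,0), (5,2), (5,4), (5,6)}; {(0,0), (0,2), (0,4), (0,6), (1,1), (1,3), (1,5), (1,7), (2,0), (2,2), (2,4), (2,6), (3,1), (3,3), (3,5), (3,7), (4,0), (4,2), (4,4), (4,6), (5,1), (5,3), (5,5), (5,7)}.
So G has 3 subgroups of order 24.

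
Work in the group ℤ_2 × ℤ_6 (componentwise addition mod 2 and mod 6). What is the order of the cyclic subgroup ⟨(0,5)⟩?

6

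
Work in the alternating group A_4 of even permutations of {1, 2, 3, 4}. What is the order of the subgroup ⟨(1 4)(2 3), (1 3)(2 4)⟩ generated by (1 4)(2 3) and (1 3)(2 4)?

4

|⟨(1 4)(2 3)⟩| = 2 and |⟨(1 3)(2 4)⟩| = 2, so |H| is a multiple of lcm(2, 2) = 2 and divides |G| = 12.
Closing under the operation: H = {e, (1 2)(3 4), (1 3)(2 4), (1 4)(2 3)}, so |H| = 4.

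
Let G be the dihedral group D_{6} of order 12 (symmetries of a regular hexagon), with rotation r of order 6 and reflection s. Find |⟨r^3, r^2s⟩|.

|⟨r^3⟩| = 2 and |⟨r^2s⟩| = 2, so |H| is a multiple of lcm(2, 2) = 2 and divides |G| = 12.
Closing under the operation: H = {e, r^3, r^2s, r^5s}, so |H| = 4.

4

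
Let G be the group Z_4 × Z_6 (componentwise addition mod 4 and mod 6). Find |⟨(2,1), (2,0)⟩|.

|⟨(2,1)⟩| = 6 and |⟨(2,0)⟩| = 2, so |H| is a multiple of lcm(6, 2) = 6 and divides |G| = 24.
Closing under the operation: H = {(0,0), (0,1), (0,2), (0,3), (0,4), (0,5), (2,0), (2,1), (2,2), (2,3), (2,4), (2,5)}, so |H| = 12.

12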